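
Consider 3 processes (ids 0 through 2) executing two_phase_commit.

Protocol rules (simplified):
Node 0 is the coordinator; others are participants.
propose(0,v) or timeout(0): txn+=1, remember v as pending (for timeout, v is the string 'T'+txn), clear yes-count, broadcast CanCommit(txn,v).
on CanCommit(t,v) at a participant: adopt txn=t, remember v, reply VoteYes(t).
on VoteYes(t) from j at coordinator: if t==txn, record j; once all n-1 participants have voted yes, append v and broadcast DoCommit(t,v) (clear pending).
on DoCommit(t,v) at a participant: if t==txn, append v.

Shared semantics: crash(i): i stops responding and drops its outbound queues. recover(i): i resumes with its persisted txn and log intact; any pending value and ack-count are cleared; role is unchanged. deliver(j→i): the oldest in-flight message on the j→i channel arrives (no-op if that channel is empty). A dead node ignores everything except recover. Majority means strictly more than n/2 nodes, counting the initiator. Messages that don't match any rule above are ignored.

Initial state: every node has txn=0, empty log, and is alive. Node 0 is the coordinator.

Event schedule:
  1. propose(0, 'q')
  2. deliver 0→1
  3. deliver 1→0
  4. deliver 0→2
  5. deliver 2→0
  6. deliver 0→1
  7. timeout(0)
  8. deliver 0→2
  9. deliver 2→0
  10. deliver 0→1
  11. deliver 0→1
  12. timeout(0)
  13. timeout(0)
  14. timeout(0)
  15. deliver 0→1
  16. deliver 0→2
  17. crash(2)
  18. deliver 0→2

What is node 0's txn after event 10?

[1] propose(0,'q') → N0(coor t1 [-])
[2] deliver 0→1 → N1(part t1 [-])
[3] deliver 1→0 → ∅
[4] deliver 0→2 → N2(part t1 [-])
[5] deliver 2→0 → N0(coor t1 [q])
[6] deliver 0→1 → N1(part t1 [q])
[7] timeout(0) → N0(coor t2 [q])
[8] deliver 0→2 → N2(part t1 [q])
[9] deliver 2→0 → ∅
[10] deliver 0→1 → N1(part t2 [q])

2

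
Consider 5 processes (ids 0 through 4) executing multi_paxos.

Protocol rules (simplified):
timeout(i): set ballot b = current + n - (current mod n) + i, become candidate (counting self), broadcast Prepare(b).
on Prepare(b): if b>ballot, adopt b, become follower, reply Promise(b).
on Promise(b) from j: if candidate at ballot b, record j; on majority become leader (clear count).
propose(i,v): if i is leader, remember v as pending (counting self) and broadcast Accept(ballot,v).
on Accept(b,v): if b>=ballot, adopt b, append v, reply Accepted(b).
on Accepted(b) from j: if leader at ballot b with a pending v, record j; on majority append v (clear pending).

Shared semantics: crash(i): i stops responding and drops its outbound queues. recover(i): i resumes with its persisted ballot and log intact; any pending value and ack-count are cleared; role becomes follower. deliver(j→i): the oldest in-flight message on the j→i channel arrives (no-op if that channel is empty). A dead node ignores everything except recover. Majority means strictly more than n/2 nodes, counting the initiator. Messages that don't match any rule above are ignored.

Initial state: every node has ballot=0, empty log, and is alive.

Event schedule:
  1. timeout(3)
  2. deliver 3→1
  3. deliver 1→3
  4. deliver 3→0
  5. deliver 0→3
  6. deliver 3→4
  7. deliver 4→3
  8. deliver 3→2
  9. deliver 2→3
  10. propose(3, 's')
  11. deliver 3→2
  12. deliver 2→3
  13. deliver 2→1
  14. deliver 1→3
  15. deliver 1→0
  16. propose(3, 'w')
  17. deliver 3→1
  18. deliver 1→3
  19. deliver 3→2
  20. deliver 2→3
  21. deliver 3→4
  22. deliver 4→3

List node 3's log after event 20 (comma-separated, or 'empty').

[1] timeout(3) → N3(cand b8 [-])
[2] deliver 3→1 → N1(foll b8 [-])
[3] deliver 1→3 → ∅
[4] deliver 3→0 → N0(foll b8 [-])
[5] deliver 0→3 → N3(lead b8 [-])
[6] deliver 3→4 → N4(foll b8 [-])
[7] deliver 4→3 → ∅
[8] deliver 3→2 → N2(foll b8 [-])
[9] deliver 2→3 → ∅
[10] propose(3,'s') → ∅
[11] deliver 3→2 → N2(foll b8 [s])
[12] deliver 2→3 → ∅
[13] deliver 2→1 → ∅
[14] deliver 1→3 → ∅
[15] deliver 1→0 → ∅
[16] propose(3,'w') → ∅
[17] deliver 3→1 → N1(foll b8 [s])
[18] deliver 1→3 → ∅
[19] deliver 3→2 → N2(foll b8 [s,w])
[20] deliver 2→3 → N3(lead b8 [w])

w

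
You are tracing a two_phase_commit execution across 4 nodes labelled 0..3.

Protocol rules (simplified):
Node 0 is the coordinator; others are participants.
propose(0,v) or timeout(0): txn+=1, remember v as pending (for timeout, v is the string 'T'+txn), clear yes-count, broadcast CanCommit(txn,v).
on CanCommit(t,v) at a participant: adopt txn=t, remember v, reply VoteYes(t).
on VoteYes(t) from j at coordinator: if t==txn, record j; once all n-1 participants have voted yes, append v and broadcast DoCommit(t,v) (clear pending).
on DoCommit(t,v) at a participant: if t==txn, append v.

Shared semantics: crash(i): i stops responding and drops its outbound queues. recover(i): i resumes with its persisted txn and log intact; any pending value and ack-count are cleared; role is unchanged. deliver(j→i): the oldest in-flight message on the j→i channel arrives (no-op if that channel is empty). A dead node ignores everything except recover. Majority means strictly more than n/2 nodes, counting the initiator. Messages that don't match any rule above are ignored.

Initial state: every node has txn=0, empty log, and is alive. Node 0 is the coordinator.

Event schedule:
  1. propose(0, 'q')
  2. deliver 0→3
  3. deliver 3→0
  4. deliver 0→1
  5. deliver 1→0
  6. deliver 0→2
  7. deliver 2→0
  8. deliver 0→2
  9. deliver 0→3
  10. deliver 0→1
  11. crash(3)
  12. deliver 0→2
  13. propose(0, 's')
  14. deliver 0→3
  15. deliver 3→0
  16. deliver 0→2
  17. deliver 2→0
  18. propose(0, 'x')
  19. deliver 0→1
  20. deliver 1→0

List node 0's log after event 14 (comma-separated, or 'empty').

step 1 propose(0,'q'): 0={coor,t=1,log=-}
step 2 deliver 0→3: 3={part,t=1,log=-}
step 3 deliver 3→0: —
step 4 deliver 0→1: 1={part,t=1,log=-}
step 5 deliver 1→0: —
step 6 deliver 0→2: 2={part,t=1,log=-}
step 7 deliver 2→0: 0={coor,t=1,log=q}
step 8 deliver 0→2: 2={part,t=1,log=q}
step 9 deliver 0→3: 3={part,t=1,log=q}
step 10 deliver 0→1: 1={part,t=1,log=q}
step 11 crash(3): 3={✗part,t=1,log=q}
step 12 deliver 0→2: —
step 13 propose(0,'s'): 0={coor,t=2,log=q}
step 14 deliver 0→3: —

q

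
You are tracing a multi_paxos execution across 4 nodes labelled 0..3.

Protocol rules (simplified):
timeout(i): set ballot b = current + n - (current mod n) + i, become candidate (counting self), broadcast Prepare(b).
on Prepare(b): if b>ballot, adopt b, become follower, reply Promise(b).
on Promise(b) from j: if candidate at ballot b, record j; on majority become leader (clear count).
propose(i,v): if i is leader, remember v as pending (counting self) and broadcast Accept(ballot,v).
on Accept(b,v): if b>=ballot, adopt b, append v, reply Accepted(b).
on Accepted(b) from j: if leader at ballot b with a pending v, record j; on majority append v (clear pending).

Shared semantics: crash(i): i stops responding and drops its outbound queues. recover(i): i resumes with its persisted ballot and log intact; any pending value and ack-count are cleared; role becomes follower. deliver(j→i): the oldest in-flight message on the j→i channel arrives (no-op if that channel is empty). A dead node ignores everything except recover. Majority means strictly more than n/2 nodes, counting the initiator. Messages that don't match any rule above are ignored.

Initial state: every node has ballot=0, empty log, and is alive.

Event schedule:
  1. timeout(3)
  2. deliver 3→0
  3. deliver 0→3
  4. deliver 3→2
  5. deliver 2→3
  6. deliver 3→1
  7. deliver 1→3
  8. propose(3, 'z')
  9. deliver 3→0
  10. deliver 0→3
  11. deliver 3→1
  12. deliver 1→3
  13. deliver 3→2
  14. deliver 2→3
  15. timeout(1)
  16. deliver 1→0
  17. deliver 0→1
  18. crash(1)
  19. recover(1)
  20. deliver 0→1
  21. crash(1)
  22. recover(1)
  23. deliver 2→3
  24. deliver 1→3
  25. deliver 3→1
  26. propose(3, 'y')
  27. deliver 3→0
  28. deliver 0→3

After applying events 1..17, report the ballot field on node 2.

step 1 timeout(3): 3={cand,b=7,log=-}
step 2 deliver 3→0: 0={foll,b=7,log=-}
step 3 deliver 0→3: —
step 4 deliver 3→2: 2={foll,b=7,log=-}
step 5 deliver 2→3: 3={lead,b=7,log=-}
step 6 deliver 3→1: 1={foll,b=7,log=-}
step 7 deliver 1→3: —
step 8 propose(3,'z'): —
step 9 deliver 3→0: 0={foll,b=7,log=z}
step 10 deliver 0→3: —
step 11 deliver 3→1: 1={foll,b=7,log=z}
step 12 deliver 1→3: 3={lead,b=7,log=z}
step 13 deliver 3→2: 2={foll,b=7,log=z}
step 14 deliver 2→3: —
step 15 timeout(1): 1={cand,b=9,log=z}
step 16 deliver 1→0: 0={foll,b=9,log=z}
step 17 deliver 0→1: —

7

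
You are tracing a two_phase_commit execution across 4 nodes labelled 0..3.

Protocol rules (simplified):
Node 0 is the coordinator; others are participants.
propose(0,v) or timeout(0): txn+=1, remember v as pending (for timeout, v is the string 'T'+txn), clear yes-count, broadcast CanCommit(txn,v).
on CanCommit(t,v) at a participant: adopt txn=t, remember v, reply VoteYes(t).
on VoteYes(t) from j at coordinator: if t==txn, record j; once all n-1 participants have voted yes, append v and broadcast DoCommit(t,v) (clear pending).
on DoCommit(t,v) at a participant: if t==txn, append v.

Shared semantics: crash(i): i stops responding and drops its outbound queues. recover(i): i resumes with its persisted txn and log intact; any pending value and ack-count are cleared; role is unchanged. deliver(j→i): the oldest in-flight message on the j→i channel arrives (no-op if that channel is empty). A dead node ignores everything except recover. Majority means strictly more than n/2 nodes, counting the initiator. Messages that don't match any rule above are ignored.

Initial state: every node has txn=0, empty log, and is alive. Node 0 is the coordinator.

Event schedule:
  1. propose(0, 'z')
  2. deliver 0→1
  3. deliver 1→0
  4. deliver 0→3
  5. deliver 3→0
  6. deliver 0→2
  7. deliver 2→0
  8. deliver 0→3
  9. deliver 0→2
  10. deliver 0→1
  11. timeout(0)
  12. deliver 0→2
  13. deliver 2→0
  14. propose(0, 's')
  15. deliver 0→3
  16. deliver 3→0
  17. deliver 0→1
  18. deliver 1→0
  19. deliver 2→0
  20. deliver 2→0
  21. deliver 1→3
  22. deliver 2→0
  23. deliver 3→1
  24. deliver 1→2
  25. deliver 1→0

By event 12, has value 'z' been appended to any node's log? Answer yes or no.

yes

1. propose(0,'z'):  <0:coor t1 ->
2. deliver 0→1:  <1:part t1 ->
3. deliver 1→0:  nop
4. deliver 0→3:  <3:part t1 ->
5. deliver 3→0:  nop
6. deliver 0→2:  <2:part t1 ->
7. deliver 2→0:  <0:coor t1 z>
8. deliver 0→3:  <3:part t1 z>
9. deliver 0→2:  <2:part t1 z>
10. deliver 0→1:  <1:part t1 z>
11. timeout(0):  <0:coor t2 z>
12. deliver 0→2:  <2:part t2 z>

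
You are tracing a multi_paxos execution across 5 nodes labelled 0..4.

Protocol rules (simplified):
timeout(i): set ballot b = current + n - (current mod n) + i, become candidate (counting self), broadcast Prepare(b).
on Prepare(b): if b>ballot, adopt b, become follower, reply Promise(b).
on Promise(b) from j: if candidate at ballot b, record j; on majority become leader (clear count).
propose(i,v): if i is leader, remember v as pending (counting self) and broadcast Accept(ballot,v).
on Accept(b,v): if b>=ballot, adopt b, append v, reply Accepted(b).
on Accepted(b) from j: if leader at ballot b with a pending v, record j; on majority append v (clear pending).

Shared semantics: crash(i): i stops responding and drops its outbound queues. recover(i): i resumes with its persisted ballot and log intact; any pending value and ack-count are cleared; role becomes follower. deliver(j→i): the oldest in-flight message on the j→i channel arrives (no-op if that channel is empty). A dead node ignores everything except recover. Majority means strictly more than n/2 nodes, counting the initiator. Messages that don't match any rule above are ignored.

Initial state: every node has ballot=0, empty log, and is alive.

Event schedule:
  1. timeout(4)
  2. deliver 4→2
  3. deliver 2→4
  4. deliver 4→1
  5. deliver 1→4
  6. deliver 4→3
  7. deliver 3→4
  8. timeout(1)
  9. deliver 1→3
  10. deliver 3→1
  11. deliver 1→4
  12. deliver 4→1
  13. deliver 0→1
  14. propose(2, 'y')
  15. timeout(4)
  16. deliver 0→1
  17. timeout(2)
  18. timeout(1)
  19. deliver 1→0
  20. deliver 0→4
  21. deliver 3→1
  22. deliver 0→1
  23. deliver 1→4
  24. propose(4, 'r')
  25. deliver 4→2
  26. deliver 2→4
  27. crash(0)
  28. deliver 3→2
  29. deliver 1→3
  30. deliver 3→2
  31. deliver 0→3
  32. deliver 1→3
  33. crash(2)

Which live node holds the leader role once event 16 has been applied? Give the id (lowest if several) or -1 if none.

step 1 timeout(4): 4={cand,b=9,log=-}
step 2 deliver 4→2: 2={foll,b=9,log=-}
step 3 deliver 2→4: —
step 4 deliver 4→1: 1={foll,b=9,log=-}
step 5 deliver 1→4: 4={lead,b=9,log=-}
step 6 deliver 4→3: 3={foll,b=9,log=-}
step 7 deliver 3→4: —
step 8 timeout(1): 1={cand,b=11,log=-}
step 9 deliver 1→3: 3={foll,b=11,log=-}
step 10 deliver 3→1: —
step 11 deliver 1→4: 4={foll,b=11,log=-}
step 12 deliver 4→1: 1={lead,b=11,log=-}
step 13 deliver 0→1: —
step 14 propose(2,'y'): —
step 15 timeout(4): 4={cand,b=19,log=-}
step 16 deliver 0→1: —

1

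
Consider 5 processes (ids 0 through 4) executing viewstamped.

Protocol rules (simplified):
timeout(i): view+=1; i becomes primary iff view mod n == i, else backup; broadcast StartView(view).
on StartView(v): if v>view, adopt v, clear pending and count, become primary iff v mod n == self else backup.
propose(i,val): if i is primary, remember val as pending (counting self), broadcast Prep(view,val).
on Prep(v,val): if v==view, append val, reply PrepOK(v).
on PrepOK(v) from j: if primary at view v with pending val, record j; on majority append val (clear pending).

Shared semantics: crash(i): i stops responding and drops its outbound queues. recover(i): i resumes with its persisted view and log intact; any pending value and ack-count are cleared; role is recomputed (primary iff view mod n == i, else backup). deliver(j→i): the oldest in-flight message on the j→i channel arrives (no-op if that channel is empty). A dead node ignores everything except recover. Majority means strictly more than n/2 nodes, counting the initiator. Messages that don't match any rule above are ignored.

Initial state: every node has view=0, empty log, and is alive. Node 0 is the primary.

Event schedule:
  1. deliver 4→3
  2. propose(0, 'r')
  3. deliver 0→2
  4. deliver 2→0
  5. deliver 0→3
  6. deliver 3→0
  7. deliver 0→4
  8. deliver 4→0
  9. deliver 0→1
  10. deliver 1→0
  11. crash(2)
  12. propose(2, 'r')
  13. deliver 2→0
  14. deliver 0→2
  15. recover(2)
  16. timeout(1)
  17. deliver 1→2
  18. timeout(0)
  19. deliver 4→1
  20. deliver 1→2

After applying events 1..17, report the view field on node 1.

1

step 1 deliver 4→3: —
step 2 propose(0,'r'): —
step 3 deliver 0→2: 2={back,v=0,log=r}
step 4 deliver 2→0: —
step 5 deliver 0→3: 3={back,v=0,log=r}
step 6 deliver 3→0: 0={prim,v=0,log=r}
step 7 deliver 0→4: 4={back,v=0,log=r}
step 8 deliver 4→0: —
step 9 deliver 0→1: 1={back,v=0,log=r}
step 10 deliver 1→0: —
step 11 crash(2): 2={✗back,v=0,log=r}
step 12 propose(2,'r'): —
step 13 deliver 2→0: —
step 14 deliver 0→2: —
step 15 recover(2): 2={back,v=0,log=r}
step 16 timeout(1): 1={prim,v=1,log=r}
step 17 deliver 1→2: 2={back,v=1,log=r}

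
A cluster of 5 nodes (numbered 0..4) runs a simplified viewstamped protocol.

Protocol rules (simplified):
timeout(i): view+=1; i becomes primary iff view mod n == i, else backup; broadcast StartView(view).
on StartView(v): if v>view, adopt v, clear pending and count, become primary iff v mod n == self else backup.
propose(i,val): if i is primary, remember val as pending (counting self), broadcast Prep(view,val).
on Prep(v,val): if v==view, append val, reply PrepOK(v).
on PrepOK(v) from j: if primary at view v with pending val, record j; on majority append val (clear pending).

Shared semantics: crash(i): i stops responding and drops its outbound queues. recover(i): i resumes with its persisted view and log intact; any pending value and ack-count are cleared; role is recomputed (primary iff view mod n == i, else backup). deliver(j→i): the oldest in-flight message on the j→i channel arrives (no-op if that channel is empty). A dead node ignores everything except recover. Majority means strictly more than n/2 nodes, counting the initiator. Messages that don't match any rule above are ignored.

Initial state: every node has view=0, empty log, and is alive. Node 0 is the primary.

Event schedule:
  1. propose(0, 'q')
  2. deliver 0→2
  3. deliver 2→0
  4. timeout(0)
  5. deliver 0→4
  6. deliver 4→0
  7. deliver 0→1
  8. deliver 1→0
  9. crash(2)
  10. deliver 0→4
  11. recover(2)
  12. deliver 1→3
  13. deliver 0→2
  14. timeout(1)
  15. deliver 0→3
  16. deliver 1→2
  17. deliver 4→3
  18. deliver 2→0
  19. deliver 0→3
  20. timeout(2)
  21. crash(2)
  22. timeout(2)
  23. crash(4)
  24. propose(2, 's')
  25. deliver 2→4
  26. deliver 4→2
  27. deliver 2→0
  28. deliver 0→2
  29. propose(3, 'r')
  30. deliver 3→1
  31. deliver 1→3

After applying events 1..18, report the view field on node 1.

1

[1] propose(0,'q') → ∅
[2] deliver 0→2 → N2(back v0 [q])
[3] deliver 2→0 → ∅
[4] timeout(0) → N0(back v1 [-])
[5] deliver 0→4 → N4(back v0 [q])
[6] deliver 4→0 → ∅
[7] deliver 0→1 → N1(back v0 [q])
[8] deliver 1→0 → ∅
[9] crash(2) → N2(✗back v0 [q])
[10] deliver 0→4 → N4(back v1 [q])
[11] recover(2) → N2(back v0 [q])
[12] deliver 1→3 → ∅
[13] deliver 0→2 → N2(back v1 [q])
[14] timeout(1) → N1(prim v1 [q])
[15] deliver 0→3 → N3(back v0 [q])
[16] deliver 1→2 → ∅
[17] deliver 4→3 → ∅
[18] deliver 2→0 → ∅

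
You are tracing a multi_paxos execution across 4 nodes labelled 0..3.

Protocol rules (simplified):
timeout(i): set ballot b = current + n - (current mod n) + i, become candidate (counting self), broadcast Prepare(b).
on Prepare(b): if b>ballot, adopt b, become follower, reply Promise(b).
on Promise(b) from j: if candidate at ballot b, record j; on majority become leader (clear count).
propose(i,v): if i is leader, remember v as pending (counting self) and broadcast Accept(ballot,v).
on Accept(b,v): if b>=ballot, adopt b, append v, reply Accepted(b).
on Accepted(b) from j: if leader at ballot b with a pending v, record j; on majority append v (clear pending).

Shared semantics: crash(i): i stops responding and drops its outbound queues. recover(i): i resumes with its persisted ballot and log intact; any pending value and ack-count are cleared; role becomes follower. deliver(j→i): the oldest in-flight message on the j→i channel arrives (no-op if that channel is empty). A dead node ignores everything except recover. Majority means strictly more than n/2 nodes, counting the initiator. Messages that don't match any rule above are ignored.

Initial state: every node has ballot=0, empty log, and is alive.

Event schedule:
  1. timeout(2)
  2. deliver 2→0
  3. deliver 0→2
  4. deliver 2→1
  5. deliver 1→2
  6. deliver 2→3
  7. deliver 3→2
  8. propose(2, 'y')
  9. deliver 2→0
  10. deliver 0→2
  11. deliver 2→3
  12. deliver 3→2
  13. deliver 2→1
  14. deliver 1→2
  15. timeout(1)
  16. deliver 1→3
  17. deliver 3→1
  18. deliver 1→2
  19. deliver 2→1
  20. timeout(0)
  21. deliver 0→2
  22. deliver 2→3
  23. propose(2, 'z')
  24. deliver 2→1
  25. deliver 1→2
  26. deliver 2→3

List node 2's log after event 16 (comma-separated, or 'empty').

step 1 timeout(2): 2={cand,b=6,log=-}
step 2 deliver 2→0: 0={foll,b=6,log=-}
step 3 deliver 0→2: —
step 4 deliver 2→1: 1={foll,b=6,log=-}
step 5 deliver 1→2: 2={lead,b=6,log=-}
step 6 deliver 2→3: 3={foll,b=6,log=-}
step 7 deliver 3→2: —
step 8 propose(2,'y'): —
step 9 deliver 2→0: 0={foll,b=6,log=y}
step 10 deliver 0→2: —
step 11 deliver 2→3: 3={foll,b=6,log=y}
step 12 deliver 3→2: 2={lead,b=6,log=y}
step 13 deliver 2→1: 1={foll,b=6,log=y}
step 14 deliver 1→2: —
step 15 timeout(1): 1={cand,b=9,log=y}
step 16 deliver 1→3: 3={foll,b=9,log=y}

y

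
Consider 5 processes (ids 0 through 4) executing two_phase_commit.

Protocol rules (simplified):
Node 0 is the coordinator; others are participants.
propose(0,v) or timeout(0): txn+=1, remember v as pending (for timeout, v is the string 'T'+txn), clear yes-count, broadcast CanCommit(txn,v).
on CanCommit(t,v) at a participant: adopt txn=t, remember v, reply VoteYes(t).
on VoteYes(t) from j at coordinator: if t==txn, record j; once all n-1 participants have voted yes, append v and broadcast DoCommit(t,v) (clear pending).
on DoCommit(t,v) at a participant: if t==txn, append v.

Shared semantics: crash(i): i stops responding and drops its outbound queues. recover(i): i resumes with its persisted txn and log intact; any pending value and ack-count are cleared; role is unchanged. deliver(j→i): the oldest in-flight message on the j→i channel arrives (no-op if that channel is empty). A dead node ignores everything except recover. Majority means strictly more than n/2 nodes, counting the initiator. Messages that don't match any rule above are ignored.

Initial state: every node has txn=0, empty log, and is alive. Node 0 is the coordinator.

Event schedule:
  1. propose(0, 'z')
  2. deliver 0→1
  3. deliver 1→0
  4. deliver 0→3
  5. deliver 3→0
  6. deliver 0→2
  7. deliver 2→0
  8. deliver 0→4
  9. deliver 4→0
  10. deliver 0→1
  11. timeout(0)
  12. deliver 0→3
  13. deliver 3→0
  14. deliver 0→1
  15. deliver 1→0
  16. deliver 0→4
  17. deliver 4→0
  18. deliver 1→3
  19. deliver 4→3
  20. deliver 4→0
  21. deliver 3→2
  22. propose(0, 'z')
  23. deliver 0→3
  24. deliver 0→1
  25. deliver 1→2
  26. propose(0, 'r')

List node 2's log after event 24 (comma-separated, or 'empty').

step 1 propose(0,'z'): 0={coor,t=1,log=-}
step 2 deliver 0→1: 1={part,t=1,log=-}
step 3 deliver 1→0: —
step 4 deliver 0→3: 3={part,t=1,log=-}
step 5 deliver 3→0: —
step 6 deliver 0→2: 2={part,t=1,log=-}
step 7 deliver 2→0: —
step 8 deliver 0→4: 4={part,t=1,log=-}
step 9 deliver 4→0: 0={coor,t=1,log=z}
step 10 deliver 0→1: 1={part,t=1,log=z}
step 11 timeout(0): 0={coor,t=2,log=z}
step 12 deliver 0→3: 3={part,t=1,log=z}
step 13 deliver 3→0: —
step 14 deliver 0→1: 1={part,t=2,log=z}
step 15 deliver 1→0: —
step 16 deliver 0→4: 4={part,t=1,log=z}
step 17 deliver 4→0: —
step 18 deliver 1→3: —
step 19 deliver 4→3: —
step 20 deliver 4→0: —
step 21 deliver 3→2: —
step 22 propose(0,'z'): 0={coor,t=3,log=z}
step 23 deliver 0→3: 3={part,t=2,log=z}
step 24 deliver 0→1: 1={part,t=3,log=z}

empty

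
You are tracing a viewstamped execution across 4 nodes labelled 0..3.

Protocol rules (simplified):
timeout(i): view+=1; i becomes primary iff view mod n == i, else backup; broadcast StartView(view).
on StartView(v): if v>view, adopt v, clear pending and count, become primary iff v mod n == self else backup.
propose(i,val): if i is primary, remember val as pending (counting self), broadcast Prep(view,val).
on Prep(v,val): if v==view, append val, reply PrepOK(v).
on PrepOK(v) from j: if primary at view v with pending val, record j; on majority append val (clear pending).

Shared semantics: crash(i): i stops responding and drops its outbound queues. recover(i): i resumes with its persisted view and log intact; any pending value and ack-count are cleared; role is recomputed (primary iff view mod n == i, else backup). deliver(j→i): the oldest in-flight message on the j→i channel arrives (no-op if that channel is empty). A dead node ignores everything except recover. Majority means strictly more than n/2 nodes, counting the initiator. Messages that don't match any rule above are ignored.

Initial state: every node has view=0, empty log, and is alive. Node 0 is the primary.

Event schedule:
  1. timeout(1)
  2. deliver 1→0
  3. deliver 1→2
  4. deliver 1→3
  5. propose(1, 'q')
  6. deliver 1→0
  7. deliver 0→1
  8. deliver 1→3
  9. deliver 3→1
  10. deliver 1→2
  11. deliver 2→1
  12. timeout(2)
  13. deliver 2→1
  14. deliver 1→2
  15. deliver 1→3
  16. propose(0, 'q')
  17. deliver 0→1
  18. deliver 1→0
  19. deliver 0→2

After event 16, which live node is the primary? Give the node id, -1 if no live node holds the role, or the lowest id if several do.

e1 timeout(1): 1[prim,v=1,-]
e2 deliver 1→0: 0[back,v=1,-]
e3 deliver 1→2: 2[back,v=1,-]
e4 deliver 1→3: 3[back,v=1,-]
e5 propose(1,'q'): ·
e6 deliver 1→0: 0[back,v=1,q]
e7 deliver 0→1: ·
e8 deliver 1→3: 3[back,v=1,q]
e9 deliver 3→1: 1[prim,v=1,q]
e10 deliver 1→2: 2[back,v=1,q]
e11 deliver 2→1: ·
e12 timeout(2): 2[prim,v=2,q]
e13 deliver 2→1: 1[back,v=2,q]
e14 deliver 1→2: ·
e15 deliver 1→3: ·
e16 propose(0,'q'): ·

2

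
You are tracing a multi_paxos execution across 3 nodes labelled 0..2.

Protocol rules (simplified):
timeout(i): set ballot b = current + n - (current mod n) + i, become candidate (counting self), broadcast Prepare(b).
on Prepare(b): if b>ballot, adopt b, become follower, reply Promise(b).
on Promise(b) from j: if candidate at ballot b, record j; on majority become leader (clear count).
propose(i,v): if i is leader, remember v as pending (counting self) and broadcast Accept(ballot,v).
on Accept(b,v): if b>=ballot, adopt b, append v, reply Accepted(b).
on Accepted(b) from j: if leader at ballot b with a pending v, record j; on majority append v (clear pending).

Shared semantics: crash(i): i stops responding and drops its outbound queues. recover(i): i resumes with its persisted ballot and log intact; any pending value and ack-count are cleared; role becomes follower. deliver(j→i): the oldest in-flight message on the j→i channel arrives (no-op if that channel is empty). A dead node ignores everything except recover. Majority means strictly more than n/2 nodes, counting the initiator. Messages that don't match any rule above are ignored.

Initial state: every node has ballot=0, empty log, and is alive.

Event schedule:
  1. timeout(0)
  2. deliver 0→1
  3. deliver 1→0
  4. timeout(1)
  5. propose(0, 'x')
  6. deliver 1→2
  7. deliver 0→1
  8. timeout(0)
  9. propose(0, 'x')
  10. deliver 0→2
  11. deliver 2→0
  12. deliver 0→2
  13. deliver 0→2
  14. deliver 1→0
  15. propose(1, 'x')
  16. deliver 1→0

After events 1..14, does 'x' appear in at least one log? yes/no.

no

e1 timeout(0): 0[cand,b=3,-]
e2 deliver 0→1: 1[foll,b=3,-]
e3 deliver 1→0: 0[lead,b=3,-]
e4 timeout(1): 1[cand,b=7,-]
e5 propose(0,'x'): ·
e6 deliver 1→2: 2[foll,b=7,-]
e7 deliver 0→1: ·
e8 timeout(0): 0[cand,b=6,-]
e9 propose(0,'x'): ·
e10 deliver 0→2: ·
e11 deliver 2→0: ·
e12 deliver 0→2: ·
e13 deliver 0→2: ·
e14 deliver 1→0: 0[foll,b=7,-]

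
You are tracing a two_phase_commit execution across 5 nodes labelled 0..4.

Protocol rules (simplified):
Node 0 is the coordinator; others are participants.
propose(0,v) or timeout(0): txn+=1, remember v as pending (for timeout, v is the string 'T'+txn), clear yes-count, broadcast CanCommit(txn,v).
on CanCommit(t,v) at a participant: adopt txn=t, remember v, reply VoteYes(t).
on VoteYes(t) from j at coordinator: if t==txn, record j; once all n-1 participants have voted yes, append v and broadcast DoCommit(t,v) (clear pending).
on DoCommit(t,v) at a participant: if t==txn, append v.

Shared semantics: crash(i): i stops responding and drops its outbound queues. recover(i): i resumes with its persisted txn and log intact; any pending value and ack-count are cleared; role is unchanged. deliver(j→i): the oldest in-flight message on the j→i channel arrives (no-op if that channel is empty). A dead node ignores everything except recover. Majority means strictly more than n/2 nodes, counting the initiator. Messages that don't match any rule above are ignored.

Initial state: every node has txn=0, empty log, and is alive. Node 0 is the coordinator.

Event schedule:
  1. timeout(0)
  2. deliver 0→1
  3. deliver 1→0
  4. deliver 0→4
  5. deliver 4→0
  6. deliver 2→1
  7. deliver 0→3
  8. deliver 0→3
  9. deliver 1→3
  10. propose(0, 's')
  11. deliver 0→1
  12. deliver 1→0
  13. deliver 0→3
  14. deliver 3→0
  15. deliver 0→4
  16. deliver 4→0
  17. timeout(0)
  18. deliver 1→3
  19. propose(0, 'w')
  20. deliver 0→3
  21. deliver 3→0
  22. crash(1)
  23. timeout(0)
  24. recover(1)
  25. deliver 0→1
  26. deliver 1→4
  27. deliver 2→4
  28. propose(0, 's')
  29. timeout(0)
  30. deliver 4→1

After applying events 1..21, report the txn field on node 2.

0

after 1 — timeout(0): n0:coor/t1/[-]
after 2 — deliver 0→1: n1:part/t1/[-]
after 3 — deliver 1→0: ·
after 4 — deliver 0→4: n4:part/t1/[-]
after 5 — deliver 4→0: ·
after 6 — deliver 2→1: ·
after 7 — deliver 0→3: n3:part/t1/[-]
after 8 — deliver 0→3: ·
after 9 — deliver 1→3: ·
after 10 — propose(0,'s'): n0:coor/t2/[-]
after 11 — deliver 0→1: n1:part/t2/[-]
after 12 — deliver 1→0: ·
after 13 — deliver 0→3: n3:part/t2/[-]
after 14 — deliver 3→0: ·
after 15 — deliver 0→4: n4:part/t2/[-]
after 16 — deliver 4→0: ·
after 17 — timeout(0): n0:coor/t3/[-]
after 18 — deliver 1→3: ·
after 19 — propose(0,'w'): n0:coor/t4/[-]
after 20 — deliver 0→3: n3:part/t3/[-]
after 21 — deliver 3→0: ·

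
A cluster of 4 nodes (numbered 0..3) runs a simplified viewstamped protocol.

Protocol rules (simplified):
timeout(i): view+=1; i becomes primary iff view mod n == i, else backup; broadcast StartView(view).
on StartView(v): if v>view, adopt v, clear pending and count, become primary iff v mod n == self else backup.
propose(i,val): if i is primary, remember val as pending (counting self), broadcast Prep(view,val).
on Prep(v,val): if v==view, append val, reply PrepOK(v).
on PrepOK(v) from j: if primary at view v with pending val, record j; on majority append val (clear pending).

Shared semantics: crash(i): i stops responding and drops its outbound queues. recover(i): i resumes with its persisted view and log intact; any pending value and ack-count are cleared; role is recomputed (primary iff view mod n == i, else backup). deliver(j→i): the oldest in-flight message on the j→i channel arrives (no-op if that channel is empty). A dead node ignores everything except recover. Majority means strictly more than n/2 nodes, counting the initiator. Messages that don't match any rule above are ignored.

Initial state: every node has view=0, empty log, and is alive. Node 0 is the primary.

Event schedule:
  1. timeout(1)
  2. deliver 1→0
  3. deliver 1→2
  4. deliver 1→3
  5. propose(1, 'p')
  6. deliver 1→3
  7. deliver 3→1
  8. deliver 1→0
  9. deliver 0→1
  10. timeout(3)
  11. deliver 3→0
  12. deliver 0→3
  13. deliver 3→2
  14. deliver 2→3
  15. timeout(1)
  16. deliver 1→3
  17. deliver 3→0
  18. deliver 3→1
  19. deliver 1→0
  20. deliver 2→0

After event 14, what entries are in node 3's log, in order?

step 1 timeout(1): 1={prim,v=1,log=-}
step 2 deliver 1→0: 0={back,v=1,log=-}
step 3 deliver 1→2: 2={back,v=1,log=-}
step 4 deliver 1→3: 3={back,v=1,log=-}
step 5 propose(1,'p'): —
step 6 deliver 1→3: 3={back,v=1,log=p}
step 7 deliver 3→1: —
step 8 deliver 1→0: 0={back,v=1,log=p}
step 9 deliver 0→1: 1={prim,v=1,log=p}
step 10 timeout(3): 3={back,v=2,log=p}
step 11 deliver 3→0: 0={back,v=2,log=p}
step 12 deliver 0→3: —
step 13 deliver 3→2: 2={prim,v=2,log=-}
step 14 deliver 2→3: —

p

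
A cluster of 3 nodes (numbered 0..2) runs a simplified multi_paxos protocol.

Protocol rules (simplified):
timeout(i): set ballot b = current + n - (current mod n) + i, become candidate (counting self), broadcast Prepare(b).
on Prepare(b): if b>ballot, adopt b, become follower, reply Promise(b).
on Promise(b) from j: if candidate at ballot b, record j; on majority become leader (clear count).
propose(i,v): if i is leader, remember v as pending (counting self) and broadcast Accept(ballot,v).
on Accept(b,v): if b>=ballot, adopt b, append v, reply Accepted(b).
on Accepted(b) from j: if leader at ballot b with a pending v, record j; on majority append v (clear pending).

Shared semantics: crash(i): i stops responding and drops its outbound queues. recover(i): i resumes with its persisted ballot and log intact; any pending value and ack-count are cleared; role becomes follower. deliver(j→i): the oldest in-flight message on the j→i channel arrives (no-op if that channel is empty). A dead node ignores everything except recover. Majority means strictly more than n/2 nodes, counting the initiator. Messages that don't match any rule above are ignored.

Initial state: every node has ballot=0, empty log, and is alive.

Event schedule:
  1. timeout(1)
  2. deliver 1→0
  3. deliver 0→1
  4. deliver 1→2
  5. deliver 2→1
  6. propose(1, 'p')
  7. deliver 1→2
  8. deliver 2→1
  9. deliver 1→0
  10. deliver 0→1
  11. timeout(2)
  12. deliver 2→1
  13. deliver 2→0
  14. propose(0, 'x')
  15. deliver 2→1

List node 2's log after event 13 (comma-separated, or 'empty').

p

1. timeout(1):  <1:cand b4 ->
2. deliver 1→0:  <0:foll b4 ->
3. deliver 0→1:  <1:lead b4 ->
4. deliver 1→2:  <2:foll b4 ->
5. deliver 2→1:  nop
6. propose(1,'p'):  nop
7. deliver 1→2:  <2:foll b4 p>
8. deliver 2→1:  <1:lead b4 p>
9. deliver 1→0:  <0:foll b4 p>
10. deliver 0→1:  nop
11. timeout(2):  <2:cand b8 p>
12. deliver 2→1:  <1:foll b8 p>
13. deliver 2→0:  <0:foll b8 p>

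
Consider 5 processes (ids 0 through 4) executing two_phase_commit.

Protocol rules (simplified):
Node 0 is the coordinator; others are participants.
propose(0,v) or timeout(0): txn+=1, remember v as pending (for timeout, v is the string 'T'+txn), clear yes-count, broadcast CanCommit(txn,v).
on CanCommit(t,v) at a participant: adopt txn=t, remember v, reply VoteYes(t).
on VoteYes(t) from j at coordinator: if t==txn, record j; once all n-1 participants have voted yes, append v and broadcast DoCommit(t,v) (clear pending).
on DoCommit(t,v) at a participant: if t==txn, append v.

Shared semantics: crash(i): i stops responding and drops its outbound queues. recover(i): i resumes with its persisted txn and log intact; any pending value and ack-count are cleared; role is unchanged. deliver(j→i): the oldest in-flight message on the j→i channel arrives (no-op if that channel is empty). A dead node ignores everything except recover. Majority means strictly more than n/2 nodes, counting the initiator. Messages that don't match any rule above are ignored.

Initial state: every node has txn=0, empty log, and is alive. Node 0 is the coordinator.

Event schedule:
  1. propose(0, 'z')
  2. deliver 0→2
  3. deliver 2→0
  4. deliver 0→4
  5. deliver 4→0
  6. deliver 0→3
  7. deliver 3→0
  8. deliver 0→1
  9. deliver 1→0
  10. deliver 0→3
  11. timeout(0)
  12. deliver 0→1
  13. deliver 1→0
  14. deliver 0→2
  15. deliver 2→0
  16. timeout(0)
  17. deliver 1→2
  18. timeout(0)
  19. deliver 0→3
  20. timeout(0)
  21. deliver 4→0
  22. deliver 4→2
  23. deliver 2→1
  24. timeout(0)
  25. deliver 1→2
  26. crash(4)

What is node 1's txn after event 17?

1. propose(0,'z'):  <0:coor t1 ->
2. deliver 0→2:  <2:part t1 ->
3. deliver 2→0:  nop
4. deliver 0→4:  <4:part t1 ->
5. deliver 4→0:  nop
6. deliver 0→3:  <3:part t1 ->
7. deliver 3→0:  nop
8. deliver 0→1:  <1:part t1 ->
9. deliver 1→0:  <0:coor t1 z>
10. deliver 0→3:  <3:part t1 z>
11. timeout(0):  <0:coor t2 z>
12. deliver 0→1:  <1:part t1 z>
13. deliver 1→0:  nop
14. deliver 0→2:  <2:part t1 z>
15. deliver 2→0:  nop
16. timeout(0):  <0:coor t3 z>
17. deliver 1→2:  nop

1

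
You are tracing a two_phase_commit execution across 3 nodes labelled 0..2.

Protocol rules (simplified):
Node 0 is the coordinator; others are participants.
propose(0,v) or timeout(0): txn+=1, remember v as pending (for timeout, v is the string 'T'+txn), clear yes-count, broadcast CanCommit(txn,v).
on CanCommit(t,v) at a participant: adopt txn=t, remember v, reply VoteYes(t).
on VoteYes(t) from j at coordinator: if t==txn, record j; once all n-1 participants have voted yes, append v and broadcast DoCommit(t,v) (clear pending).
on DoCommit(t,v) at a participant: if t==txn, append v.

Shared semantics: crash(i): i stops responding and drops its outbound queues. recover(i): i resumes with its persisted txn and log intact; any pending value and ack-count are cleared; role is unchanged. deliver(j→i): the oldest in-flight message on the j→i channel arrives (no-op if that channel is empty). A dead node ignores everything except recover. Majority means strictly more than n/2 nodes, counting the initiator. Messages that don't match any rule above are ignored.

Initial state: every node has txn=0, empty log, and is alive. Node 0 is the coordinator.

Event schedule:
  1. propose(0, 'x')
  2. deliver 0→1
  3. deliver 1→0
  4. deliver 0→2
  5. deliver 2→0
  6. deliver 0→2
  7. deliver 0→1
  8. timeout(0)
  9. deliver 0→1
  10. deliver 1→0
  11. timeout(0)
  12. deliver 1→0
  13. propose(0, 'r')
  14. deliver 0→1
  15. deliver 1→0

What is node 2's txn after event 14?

1

step 1 propose(0,'x'): 0={coor,t=1,log=-}
step 2 deliver 0→1: 1={part,t=1,log=-}
step 3 deliver 1→0: —
step 4 deliver 0→2: 2={part,t=1,log=-}
step 5 deliver 2→0: 0={coor,t=1,log=x}
step 6 deliver 0→2: 2={part,t=1,log=x}
step 7 deliver 0→1: 1={part,t=1,log=x}
step 8 timeout(0): 0={coor,t=2,log=x}
step 9 deliver 0→1: 1={part,t=2,log=x}
step 10 deliver 1→0: —
step 11 timeout(0): 0={coor,t=3,log=x}
step 12 deliver 1→0: —
step 13 propose(0,'r'): 0={coor,t=4,log=x}
step 14 deliver 0→1: 1={part,t=3,log=x}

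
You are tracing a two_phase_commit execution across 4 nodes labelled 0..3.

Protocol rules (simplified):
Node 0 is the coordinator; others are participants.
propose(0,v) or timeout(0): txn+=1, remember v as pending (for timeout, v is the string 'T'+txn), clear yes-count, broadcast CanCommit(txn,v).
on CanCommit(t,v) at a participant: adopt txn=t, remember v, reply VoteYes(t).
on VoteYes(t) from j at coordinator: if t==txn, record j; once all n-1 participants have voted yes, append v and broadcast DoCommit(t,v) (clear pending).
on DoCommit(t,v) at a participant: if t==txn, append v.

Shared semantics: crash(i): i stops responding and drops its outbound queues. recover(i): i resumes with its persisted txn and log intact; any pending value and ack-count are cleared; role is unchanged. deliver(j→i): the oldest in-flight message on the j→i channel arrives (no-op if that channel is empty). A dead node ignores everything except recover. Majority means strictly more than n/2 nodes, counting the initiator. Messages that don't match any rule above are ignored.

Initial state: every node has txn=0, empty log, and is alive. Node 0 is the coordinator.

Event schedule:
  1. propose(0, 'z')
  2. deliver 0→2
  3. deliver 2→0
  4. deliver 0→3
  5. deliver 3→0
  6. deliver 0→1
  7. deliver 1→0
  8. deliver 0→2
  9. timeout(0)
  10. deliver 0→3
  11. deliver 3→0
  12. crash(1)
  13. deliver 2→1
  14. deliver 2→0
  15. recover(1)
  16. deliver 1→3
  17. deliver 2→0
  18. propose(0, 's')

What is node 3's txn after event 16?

1

[1] propose(0,'z') → N0(coor t1 [-])
[2] deliver 0→2 → N2(part t1 [-])
[3] deliver 2→0 → ∅
[4] deliver 0→3 → N3(part t1 [-])
[5] deliver 3→0 → ∅
[6] deliver 0→1 → N1(part t1 [-])
[7] deliver 1→0 → N0(coor t1 [z])
[8] deliver 0→2 → N2(part t1 [z])
[9] timeout(0) → N0(coor t2 [z])
[10] deliver 0→3 → N3(part t1 [z])
[11] deliver 3→0 → ∅
[12] crash(1) → N1(✗part t1 [-])
[13] deliver 2→1 → ∅
[14] deliver 2→0 → ∅
[15] recover(1) → N1(part t1 [-])
[16] deliver 1→3 → ∅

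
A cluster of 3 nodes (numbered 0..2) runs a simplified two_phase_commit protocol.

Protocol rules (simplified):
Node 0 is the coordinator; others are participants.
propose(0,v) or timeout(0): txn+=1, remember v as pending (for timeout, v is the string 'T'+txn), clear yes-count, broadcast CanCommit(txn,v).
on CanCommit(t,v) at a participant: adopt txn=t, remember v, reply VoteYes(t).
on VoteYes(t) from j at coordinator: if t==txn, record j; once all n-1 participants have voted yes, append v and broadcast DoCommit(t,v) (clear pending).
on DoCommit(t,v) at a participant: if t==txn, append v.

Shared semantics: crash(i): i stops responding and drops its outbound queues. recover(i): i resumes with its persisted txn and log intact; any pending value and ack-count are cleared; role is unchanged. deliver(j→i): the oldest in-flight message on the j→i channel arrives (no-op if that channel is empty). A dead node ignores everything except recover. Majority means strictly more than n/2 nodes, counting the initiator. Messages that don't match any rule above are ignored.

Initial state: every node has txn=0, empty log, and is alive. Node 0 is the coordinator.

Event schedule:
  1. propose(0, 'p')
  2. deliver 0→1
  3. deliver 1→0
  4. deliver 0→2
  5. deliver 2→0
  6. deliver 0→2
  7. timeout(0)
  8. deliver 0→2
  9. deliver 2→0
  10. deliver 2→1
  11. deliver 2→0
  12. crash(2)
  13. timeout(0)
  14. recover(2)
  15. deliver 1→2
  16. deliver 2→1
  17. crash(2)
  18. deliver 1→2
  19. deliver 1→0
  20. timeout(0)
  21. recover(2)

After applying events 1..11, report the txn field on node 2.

2

[1] propose(0,'p') → N0(coor t1 [-])
[2] deliver 0→1 → N1(part t1 [-])
[3] deliver 1→0 → ∅
[4] deliver 0→2 → N2(part t1 [-])
[5] deliver 2→0 → N0(coor t1 [p])
[6] deliver 0→2 → N2(part t1 [p])
[7] timeout(0) → N0(coor t2 [p])
[8] deliver 0→2 → N2(part t2 [p])
[9] deliver 2→0 → ∅
[10] deliver 2→1 → ∅
[11] deliver 2→0 → ∅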